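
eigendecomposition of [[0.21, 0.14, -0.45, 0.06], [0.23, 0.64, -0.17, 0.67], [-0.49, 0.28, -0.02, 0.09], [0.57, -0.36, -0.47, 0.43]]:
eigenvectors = [[(-0.6+0j), (0.12+0.04j), (0.12-0.04j), -0.45+0.00j], [(0.02+0j), 0.79+0.00j, (0.79-0j), -0.81+0.00j], [-0.80+0.00j, 0.18-0.09j, (0.18+0.09j), 0.05+0.00j], [-0.03+0.00j, (-0.05+0.57j), -0.05-0.57j, (0.38+0j)]]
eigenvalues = [(-0.39+0j), (0.59+0.51j), (0.59-0.51j), (0.47+0j)]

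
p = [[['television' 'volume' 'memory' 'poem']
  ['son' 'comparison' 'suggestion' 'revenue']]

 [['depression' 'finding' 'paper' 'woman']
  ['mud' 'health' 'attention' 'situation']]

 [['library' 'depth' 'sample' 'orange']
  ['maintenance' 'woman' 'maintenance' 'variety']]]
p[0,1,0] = 'son'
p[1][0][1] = 'finding'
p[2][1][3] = 'variety'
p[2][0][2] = 'sample'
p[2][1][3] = 'variety'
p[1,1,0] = 'mud'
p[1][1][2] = 'attention'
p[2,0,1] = 'depth'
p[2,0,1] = 'depth'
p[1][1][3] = 'situation'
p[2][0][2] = 'sample'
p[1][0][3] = 'woman'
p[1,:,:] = [['depression', 'finding', 'paper', 'woman'], ['mud', 'health', 'attention', 'situation']]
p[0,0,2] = 'memory'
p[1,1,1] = 'health'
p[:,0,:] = [['television', 'volume', 'memory', 'poem'], ['depression', 'finding', 'paper', 'woman'], ['library', 'depth', 'sample', 'orange']]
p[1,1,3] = 'situation'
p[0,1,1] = 'comparison'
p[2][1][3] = 'variety'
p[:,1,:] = [['son', 'comparison', 'suggestion', 'revenue'], ['mud', 'health', 'attention', 'situation'], ['maintenance', 'woman', 'maintenance', 'variety']]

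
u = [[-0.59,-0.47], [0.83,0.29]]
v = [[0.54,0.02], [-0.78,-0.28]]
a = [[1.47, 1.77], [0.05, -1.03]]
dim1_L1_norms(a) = [3.24, 1.08]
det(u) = 0.22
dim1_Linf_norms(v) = [0.54, 0.78]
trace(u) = -0.30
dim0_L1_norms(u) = [1.42, 0.76]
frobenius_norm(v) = 0.99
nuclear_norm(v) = 1.12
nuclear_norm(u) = 1.33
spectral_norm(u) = 1.14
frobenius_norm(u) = 1.16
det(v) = -0.14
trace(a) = 0.44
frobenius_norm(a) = 2.52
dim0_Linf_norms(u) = [0.83, 0.47]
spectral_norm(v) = 0.98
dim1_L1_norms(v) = [0.56, 1.06]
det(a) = -1.60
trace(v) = 0.26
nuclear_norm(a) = 3.09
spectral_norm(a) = 2.43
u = a @ v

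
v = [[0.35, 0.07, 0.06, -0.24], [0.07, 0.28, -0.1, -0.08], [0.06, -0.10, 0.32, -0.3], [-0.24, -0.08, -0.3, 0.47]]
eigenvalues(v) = [0.82, 0.4, 0.19, 0.01]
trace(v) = 1.42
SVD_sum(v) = [[0.17, 0.03, 0.18, -0.28], [0.03, 0.01, 0.03, -0.05], [0.18, 0.03, 0.19, -0.3], [-0.28, -0.05, -0.30, 0.45]] + [[0.07,0.12,-0.09,-0.0], [0.12,0.21,-0.16,-0.0], [-0.09,-0.16,0.12,0.0], [-0.0,-0.0,0.0,0.00]] + [[0.11, -0.08, -0.03, 0.04], [-0.08, 0.07, 0.02, -0.03], [-0.03, 0.02, 0.01, -0.01], [0.04, -0.03, -0.01, 0.01]] + [[0.0, 0.00, 0.00, 0.0], [0.00, 0.00, 0.0, 0.00], [0.00, 0.00, 0.0, 0.00], [0.00, 0.0, 0.0, 0.00]]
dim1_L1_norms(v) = [0.72, 0.53, 0.78, 1.09]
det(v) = 0.00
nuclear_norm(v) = 1.42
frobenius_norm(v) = 0.93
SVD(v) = [[-0.45, 0.43, -0.74, 0.24], [-0.08, 0.72, 0.59, 0.36], [-0.48, -0.54, 0.2, 0.66], [0.74, -0.01, -0.26, 0.61]] @ diag([0.8202268911904628, 0.39843264078049206, 0.19397158903049908, 0.00736887899854608]) @ [[-0.45, -0.08, -0.48, 0.74], [0.43, 0.72, -0.54, -0.01], [-0.74, 0.59, 0.20, -0.26], [0.24, 0.36, 0.66, 0.61]]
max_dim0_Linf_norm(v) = 0.47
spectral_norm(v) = 0.82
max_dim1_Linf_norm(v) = 0.47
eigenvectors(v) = [[0.45,0.43,0.74,0.24], [0.08,0.72,-0.59,0.36], [0.48,-0.54,-0.2,0.66], [-0.74,-0.01,0.26,0.61]]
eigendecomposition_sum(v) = [[0.17, 0.03, 0.18, -0.28], [0.03, 0.01, 0.03, -0.05], [0.18, 0.03, 0.19, -0.3], [-0.28, -0.05, -0.3, 0.45]] + [[0.07, 0.12, -0.09, -0.0],[0.12, 0.21, -0.16, -0.00],[-0.09, -0.16, 0.12, 0.00],[-0.0, -0.00, 0.00, 0.0]] + [[0.11, -0.08, -0.03, 0.04], [-0.08, 0.07, 0.02, -0.03], [-0.03, 0.02, 0.01, -0.01], [0.04, -0.03, -0.01, 0.01]] + [[0.0, 0.0, 0.0, 0.0],  [0.0, 0.0, 0.00, 0.00],  [0.0, 0.0, 0.0, 0.0],  [0.00, 0.00, 0.00, 0.00]]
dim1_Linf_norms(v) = [0.35, 0.28, 0.32, 0.47]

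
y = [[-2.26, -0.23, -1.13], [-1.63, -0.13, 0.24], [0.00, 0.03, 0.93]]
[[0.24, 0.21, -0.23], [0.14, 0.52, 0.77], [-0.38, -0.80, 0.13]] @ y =[[-0.88, -0.09, -0.43], [-1.16, -0.08, 0.68], [2.16, 0.2, 0.36]]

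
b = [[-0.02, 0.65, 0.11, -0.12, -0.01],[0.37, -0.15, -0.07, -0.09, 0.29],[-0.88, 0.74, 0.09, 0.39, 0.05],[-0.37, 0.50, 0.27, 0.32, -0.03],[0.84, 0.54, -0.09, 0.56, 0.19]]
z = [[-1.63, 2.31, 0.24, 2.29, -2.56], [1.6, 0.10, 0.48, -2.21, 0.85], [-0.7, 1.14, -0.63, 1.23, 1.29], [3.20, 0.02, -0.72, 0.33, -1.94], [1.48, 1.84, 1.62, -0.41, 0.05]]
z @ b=[[-2.32, -1.47, 0.53, -0.62, 0.14], [1.11, 0.73, -0.46, -0.24, 0.26], [1.62, 0.22, 0.00, 0.85, 0.51], [-1.17, 0.66, 0.55, -1.65, -0.44], [-0.58, 1.71, 0.06, 0.19, 0.62]]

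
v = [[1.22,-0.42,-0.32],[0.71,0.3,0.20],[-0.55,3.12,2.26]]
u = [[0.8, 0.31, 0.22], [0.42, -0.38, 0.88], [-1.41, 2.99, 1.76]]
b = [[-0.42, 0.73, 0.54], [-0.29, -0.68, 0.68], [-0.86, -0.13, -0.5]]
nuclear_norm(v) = 5.32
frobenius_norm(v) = 4.19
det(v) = 0.02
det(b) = -1.01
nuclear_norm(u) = 5.62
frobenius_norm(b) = 1.74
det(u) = -3.10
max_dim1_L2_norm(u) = 3.75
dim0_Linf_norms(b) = [0.86, 0.73, 0.68]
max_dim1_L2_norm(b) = 1.0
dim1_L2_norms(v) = [1.33, 0.8, 3.89]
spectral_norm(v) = 3.96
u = v + b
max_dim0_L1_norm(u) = 3.68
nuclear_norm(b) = 3.01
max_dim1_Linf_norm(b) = 0.86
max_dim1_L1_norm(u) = 6.16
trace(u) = 2.18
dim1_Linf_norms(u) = [0.8, 0.88, 2.99]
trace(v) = 3.78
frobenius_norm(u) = 3.99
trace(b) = -1.60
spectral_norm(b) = 1.01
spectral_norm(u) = 3.75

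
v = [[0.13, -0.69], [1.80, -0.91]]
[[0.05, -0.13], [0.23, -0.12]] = v@[[0.1, 0.03], [-0.05, 0.19]]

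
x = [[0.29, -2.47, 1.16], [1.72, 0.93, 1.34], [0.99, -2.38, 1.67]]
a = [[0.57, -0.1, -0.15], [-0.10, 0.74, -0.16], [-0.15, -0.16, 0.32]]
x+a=[[0.86, -2.57, 1.01], [1.62, 1.67, 1.18], [0.84, -2.54, 1.99]]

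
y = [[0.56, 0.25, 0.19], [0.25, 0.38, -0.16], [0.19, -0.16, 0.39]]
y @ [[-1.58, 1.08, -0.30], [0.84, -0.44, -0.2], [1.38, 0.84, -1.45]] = [[-0.41, 0.65, -0.49], [-0.30, -0.03, 0.08], [0.10, 0.6, -0.59]]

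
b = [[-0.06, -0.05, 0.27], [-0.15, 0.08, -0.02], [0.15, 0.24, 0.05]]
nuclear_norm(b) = 0.74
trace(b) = 0.07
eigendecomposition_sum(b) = [[-0.15+0.00j, (-0.1-0j), 0.12+0.00j], [(-0.06+0j), (-0.04-0j), (0.05+0j)], [(0.11-0j), (0.07+0j), -0.09-0.00j]] + [[0.05+0.02j,  (0.03-0.1j),  (0.08-0.02j)], [(-0.05+0.02j),  (0.06+0.08j),  -0.03+0.07j], [(0.02+0.05j),  0.08-0.06j,  0.07+0.04j]] + [[0.05-0.02j,  0.03+0.10j,  0.08+0.02j], [(-0.05-0.02j),  0.06-0.08j,  (-0.03-0.07j)], [0.02-0.05j,  (0.08+0.06j),  (0.07-0.04j)]]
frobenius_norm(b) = 0.44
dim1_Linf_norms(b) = [0.27, 0.15, 0.24]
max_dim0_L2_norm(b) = 0.28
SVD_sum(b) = [[-0.1, -0.13, 0.08], [-0.01, -0.01, 0.01], [0.13, 0.17, -0.1]] + [[0.04, 0.08, 0.19],  [-0.00, -0.01, -0.02],  [0.03, 0.06, 0.15]] + [[-0.0, 0.0, -0.00], [-0.14, 0.1, -0.01], [-0.01, 0.01, -0.0]]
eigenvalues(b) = [(-0.28+0j), (0.17+0.14j), (0.17-0.14j)]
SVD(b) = [[0.61, 0.79, -0.02], [0.05, -0.07, -1.0], [-0.79, 0.61, -0.08]] @ diag([0.2977909731420796, 0.270712986827566, 0.17010295434821615]) @ [[-0.55, -0.73, 0.42], [0.20, 0.37, 0.91], [0.81, -0.58, 0.06]]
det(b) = -0.01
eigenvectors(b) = [[-0.77+0.00j, -0.58+0.00j, -0.58-0.00j],[(-0.29+0j), (0.36-0.45j), (0.36+0.45j)],[0.57+0.00j, (-0.44-0.38j), -0.44+0.38j]]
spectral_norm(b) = 0.30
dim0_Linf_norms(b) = [0.15, 0.24, 0.27]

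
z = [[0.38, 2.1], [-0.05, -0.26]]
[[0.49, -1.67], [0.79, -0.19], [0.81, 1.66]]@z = [[0.27,1.46], [0.31,1.71], [0.22,1.27]]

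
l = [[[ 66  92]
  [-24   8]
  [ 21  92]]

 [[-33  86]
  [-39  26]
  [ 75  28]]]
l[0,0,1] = 92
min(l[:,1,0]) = -39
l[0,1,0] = -24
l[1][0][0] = -33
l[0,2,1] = 92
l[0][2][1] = 92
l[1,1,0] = -39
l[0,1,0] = -24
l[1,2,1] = 28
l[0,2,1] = 92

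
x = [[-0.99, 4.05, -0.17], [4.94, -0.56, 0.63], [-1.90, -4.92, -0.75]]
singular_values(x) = [6.46, 5.39, 0.32]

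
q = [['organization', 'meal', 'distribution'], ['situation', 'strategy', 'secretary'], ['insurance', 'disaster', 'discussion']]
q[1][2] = 'secretary'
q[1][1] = 'strategy'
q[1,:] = ['situation', 'strategy', 'secretary']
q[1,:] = ['situation', 'strategy', 'secretary']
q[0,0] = 'organization'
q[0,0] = 'organization'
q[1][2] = 'secretary'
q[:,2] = ['distribution', 'secretary', 'discussion']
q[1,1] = 'strategy'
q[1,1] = 'strategy'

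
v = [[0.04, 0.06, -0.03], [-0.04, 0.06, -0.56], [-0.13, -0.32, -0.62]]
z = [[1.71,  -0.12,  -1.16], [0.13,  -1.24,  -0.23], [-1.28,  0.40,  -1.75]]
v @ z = [[0.11, -0.09, -0.01], [0.66, -0.29, 1.01], [0.53, 0.16, 1.31]]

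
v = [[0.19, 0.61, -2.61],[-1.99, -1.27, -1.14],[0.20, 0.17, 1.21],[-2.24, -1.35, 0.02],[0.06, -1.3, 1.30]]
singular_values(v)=[3.67, 3.41, 0.88]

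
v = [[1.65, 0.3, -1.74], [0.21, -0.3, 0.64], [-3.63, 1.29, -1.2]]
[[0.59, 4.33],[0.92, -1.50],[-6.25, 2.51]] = v @ [[1.51,  -0.32], [0.5,  -1.85], [1.18,  -3.11]]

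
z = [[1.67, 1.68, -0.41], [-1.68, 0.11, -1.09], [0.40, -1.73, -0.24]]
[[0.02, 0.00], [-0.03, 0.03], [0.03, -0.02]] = z@[[0.02, -0.01], [-0.01, 0.01], [0.0, -0.01]]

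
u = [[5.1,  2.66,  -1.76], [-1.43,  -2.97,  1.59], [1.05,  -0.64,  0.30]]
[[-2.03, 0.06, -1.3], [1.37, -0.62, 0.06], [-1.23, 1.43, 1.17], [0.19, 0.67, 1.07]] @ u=[[-11.8, -4.75, 3.28], [7.94, 5.45, -3.38], [-7.09, -8.27, 4.79], [1.13, -2.17, 1.05]]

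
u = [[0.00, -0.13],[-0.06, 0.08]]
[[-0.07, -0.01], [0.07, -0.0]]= u@[[-0.46, 0.17], [0.57, 0.11]]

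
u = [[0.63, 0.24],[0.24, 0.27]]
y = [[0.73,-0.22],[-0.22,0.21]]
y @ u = [[0.41, 0.12], [-0.09, 0.0]]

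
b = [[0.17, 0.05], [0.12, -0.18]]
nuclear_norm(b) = 0.39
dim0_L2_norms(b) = [0.21, 0.19]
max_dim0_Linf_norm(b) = 0.18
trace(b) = -0.01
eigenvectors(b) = [[0.95, -0.14], [0.31, 0.99]]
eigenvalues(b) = [0.19, -0.2]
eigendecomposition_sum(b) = [[0.18, 0.02], [0.06, 0.01]] + [[-0.01, 0.03],  [0.06, -0.19]]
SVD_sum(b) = [[0.09,-0.06], [0.16,-0.12]] + [[0.08, 0.11],[-0.04, -0.06]]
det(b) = -0.04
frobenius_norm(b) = 0.28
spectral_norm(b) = 0.23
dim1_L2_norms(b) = [0.18, 0.22]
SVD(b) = [[-0.47, -0.88], [-0.88, 0.47]] @ diag([0.2299061036427645, 0.15919542552410984]) @ [[-0.81,0.59], [-0.59,-0.81]]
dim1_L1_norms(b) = [0.22, 0.3]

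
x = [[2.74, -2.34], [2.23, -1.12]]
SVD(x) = [[-0.82, -0.57], [-0.57, 0.82]] @ diag([4.35510301186041, 0.4935359724319861]) @ [[-0.81,  0.59],[0.59,  0.81]]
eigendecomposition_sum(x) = [[(1.37-0.03j), -1.17+0.78j], [(1.11-0.74j), -0.56+1.25j]] + [[(1.37+0.03j), (-1.17-0.78j)], [(1.11+0.74j), -0.56-1.25j]]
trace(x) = 1.62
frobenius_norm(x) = 4.38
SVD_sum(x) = [[2.9, -2.11], [1.99, -1.45]] + [[-0.16, -0.23], [0.24, 0.33]]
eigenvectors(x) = [[0.72+0.00j, 0.72-0.00j], [(0.59-0.37j), (0.59+0.37j)]]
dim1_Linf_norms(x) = [2.74, 2.23]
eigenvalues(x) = [(0.81+1.22j), (0.81-1.22j)]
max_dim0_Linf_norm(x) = 2.74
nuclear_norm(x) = 4.85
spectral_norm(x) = 4.36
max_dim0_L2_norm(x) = 3.53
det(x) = 2.15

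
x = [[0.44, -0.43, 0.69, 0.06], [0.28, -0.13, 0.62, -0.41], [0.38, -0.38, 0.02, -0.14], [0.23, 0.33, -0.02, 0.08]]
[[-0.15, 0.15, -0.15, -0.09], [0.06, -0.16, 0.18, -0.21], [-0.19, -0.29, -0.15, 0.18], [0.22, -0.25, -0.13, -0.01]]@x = [[-0.1, 0.07, -0.01, -0.06],[0.0, -0.14, -0.05, 0.03],[-0.18, 0.24, -0.32, 0.14],[-0.02, -0.02, -0.01, 0.13]]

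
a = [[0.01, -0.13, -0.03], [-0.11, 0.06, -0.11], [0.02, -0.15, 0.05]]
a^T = [[0.01, -0.11, 0.02], [-0.13, 0.06, -0.15], [-0.03, -0.11, 0.05]]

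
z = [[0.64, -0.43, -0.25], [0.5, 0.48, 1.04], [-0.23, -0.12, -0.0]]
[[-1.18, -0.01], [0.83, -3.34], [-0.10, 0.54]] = z @ [[-0.53, -1.63], [1.85, -1.36], [0.2, -1.80]]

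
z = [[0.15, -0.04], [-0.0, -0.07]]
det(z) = -0.01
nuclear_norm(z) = 0.22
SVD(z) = [[0.99,-0.14], [0.14,0.99]] @ diag([0.15652475842498528, 0.0670820393249937]) @ [[0.95, -0.32],[-0.32, -0.95]]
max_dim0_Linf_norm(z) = 0.15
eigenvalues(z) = [0.15, -0.07]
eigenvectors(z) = [[1.00, 0.18], [0.0, 0.98]]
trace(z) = 0.08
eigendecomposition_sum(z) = [[0.15, -0.03], [0.00, 0.0]] + [[-0.0,-0.01], [-0.0,-0.07]]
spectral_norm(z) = 0.16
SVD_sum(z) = [[0.15, -0.05],[0.02, -0.01]] + [[0.0, 0.01], [-0.02, -0.06]]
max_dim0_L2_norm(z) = 0.15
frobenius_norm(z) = 0.17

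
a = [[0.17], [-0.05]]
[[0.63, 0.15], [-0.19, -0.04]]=a @ [[3.71, 0.86]]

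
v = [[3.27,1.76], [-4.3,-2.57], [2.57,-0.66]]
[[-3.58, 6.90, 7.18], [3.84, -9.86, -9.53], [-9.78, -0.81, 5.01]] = v @ [[-2.93, 0.47, 2.03], [3.41, 3.05, 0.31]]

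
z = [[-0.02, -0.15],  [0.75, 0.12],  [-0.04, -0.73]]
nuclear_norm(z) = 1.50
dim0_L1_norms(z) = [0.81, 1.0]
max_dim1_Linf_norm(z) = 0.75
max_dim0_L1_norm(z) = 1.0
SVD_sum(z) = [[-0.08,-0.09], [0.43,0.44], [-0.38,-0.39]] + [[0.06, -0.06], [0.32, -0.32], [0.34, -0.34]]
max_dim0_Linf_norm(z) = 0.75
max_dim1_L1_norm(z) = 0.87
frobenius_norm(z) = 1.07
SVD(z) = [[-0.15,  -0.14], [0.74,  -0.68], [-0.66,  -0.72]] @ diag([0.8302883416356179, 0.6670241897742356]) @ [[0.70,0.71], [-0.71,0.7]]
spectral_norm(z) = 0.83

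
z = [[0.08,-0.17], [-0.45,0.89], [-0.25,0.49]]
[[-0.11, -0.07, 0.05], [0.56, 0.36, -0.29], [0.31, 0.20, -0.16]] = z@ [[0.15, 0.19, 0.13], [0.70, 0.50, -0.26]]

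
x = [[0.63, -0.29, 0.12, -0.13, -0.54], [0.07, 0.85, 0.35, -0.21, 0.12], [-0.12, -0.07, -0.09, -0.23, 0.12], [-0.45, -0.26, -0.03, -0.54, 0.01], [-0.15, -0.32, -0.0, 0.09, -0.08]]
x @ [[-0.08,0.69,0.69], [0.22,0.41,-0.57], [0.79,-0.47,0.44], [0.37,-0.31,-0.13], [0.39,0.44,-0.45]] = [[-0.28, 0.06, 0.91],[0.43, 0.35, -0.31],[-0.12, 0.05, -0.11],[-0.24, -0.23, -0.11],[-0.06, -0.3, 0.10]]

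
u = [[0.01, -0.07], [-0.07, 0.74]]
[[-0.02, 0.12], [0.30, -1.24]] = u @ [[3.37, 0.54], [0.72, -1.62]]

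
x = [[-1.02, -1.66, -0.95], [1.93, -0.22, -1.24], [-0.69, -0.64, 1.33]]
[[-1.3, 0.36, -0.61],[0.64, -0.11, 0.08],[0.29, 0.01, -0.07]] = x@[[0.71,-0.13,0.14], [0.01,-0.08,0.21], [0.59,-0.1,0.12]]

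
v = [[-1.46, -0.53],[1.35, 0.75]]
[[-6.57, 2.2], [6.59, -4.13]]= v @ [[3.78, 1.41], [1.98, -8.04]]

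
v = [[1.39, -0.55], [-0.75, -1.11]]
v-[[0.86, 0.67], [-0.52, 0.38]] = [[0.53, -1.22],[-0.23, -1.49]]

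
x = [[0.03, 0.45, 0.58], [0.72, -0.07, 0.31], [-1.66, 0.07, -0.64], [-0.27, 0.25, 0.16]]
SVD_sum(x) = [[0.22, -0.01, 0.09], [0.73, -0.02, 0.3], [-1.64, 0.06, -0.68], [-0.18, 0.01, -0.08]] + [[-0.19, 0.46, 0.48],[0.01, -0.02, -0.02],[-0.01, 0.03, 0.03],[-0.09, 0.23, 0.24]] + [[-0.00, -0.01, 0.0],[-0.01, -0.03, 0.02],[-0.01, -0.02, 0.01],[0.0, 0.01, -0.01]]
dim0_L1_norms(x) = [2.68, 0.84, 1.69]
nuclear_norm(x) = 2.80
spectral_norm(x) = 1.97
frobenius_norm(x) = 2.12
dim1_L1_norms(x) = [1.06, 1.1, 2.37, 0.68]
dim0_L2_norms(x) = [1.83, 0.52, 0.93]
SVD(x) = [[-0.12,0.89,-0.15],  [-0.40,-0.03,-0.84],  [0.90,0.06,-0.42],  [0.1,0.45,0.3]] @ diag([1.9695244589868701, 0.7803586358516625, 0.048102025988605836]) @ [[-0.92, 0.03, -0.38], [-0.27, 0.67, 0.70], [0.28, 0.75, -0.61]]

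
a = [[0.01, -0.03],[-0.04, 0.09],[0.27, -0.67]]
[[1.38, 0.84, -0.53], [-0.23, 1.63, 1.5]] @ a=[[-0.16, 0.39], [0.34, -0.85]]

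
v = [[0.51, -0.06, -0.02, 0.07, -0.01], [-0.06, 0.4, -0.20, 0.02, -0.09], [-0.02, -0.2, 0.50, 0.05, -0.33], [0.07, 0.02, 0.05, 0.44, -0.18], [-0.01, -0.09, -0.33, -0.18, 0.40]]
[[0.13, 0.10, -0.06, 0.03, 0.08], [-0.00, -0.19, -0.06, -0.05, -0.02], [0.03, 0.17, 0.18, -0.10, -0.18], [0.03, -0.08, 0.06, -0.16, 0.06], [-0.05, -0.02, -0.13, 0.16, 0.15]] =v @ [[0.27, 0.22, -0.17, 0.09, 0.12],[0.10, -0.23, -0.27, -0.11, -0.05],[0.12, 0.34, 0.00, -0.11, -0.17],[0.0, -0.20, 0.03, -0.28, 0.29],[0.0, 0.09, -0.38, 0.17, 0.35]]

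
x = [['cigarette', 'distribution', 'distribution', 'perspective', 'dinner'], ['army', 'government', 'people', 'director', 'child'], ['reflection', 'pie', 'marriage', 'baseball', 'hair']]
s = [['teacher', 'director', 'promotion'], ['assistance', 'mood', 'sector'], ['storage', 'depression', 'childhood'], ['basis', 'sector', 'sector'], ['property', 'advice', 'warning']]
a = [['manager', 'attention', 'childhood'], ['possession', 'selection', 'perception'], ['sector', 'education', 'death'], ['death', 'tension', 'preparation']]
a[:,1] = ['attention', 'selection', 'education', 'tension']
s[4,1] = 'advice'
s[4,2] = 'warning'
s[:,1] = ['director', 'mood', 'depression', 'sector', 'advice']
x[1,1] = 'government'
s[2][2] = 'childhood'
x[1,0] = 'army'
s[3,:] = ['basis', 'sector', 'sector']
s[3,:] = ['basis', 'sector', 'sector']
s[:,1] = ['director', 'mood', 'depression', 'sector', 'advice']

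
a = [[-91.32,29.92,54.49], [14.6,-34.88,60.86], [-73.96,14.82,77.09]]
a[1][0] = 14.6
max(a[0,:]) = 54.49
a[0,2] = 54.49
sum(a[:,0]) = -150.68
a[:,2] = [54.49, 60.86, 77.09]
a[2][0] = -73.96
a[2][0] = -73.96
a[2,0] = -73.96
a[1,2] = 60.86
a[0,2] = 54.49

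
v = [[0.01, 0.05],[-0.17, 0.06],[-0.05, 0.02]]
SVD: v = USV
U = [[0.04,  -1.00], [0.96,  0.05], [0.29,  -0.03]]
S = [0.19, 0.05]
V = [[-0.94, 0.35], [-0.35, -0.94]]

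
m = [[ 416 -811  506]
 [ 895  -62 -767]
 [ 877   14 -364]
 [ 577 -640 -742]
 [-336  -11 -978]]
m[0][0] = 416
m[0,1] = -811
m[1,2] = -767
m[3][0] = 577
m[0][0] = 416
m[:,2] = [506, -767, -364, -742, -978]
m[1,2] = -767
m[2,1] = 14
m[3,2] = -742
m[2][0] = 877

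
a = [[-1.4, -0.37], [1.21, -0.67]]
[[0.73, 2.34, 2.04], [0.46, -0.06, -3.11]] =a @ [[-0.23, -1.15, -1.82], [-1.1, -1.98, 1.36]]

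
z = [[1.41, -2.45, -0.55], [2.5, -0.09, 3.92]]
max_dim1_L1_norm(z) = 6.51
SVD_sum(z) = [[0.31, -0.04, 0.45],[2.63, -0.37, 3.80]] + [[1.10, -2.41, -1.00], [-0.13, 0.28, 0.12]]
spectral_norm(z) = 4.67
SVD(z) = [[0.12, 0.99], [0.99, -0.12]] @ diag([4.670267189427061, 2.847139683851332]) @ [[0.57, -0.08, 0.82], [0.39, -0.85, -0.35]]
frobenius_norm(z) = 5.47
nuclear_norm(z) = 7.52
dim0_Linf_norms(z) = [2.5, 2.45, 3.92]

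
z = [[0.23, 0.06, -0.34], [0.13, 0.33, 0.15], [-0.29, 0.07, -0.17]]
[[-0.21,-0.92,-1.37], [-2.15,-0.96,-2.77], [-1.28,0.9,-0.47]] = z @ [[2.15, -3.50, -1.38], [-7.67, -1.55, -8.57], [0.71, 0.06, 1.57]]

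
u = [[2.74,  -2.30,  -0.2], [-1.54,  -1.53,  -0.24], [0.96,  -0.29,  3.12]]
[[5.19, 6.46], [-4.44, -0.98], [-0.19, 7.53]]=u@[[2.37, 1.51], [0.63, -1.17], [-0.73, 1.84]]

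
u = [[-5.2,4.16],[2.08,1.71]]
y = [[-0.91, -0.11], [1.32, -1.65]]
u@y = [[10.22, -6.29], [0.36, -3.05]]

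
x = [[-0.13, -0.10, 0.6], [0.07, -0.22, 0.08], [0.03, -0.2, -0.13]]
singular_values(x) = [0.64, 0.31, 0.06]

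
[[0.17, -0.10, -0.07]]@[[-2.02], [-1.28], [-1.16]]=[[-0.13]]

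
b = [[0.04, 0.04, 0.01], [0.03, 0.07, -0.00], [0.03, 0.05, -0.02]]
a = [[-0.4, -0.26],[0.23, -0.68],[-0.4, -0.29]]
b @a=[[-0.01, -0.04],[0.00, -0.06],[0.01, -0.04]]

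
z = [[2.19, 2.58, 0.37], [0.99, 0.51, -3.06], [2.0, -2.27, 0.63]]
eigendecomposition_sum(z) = [[(-0.42-0j), 0.78-0.00j, 0.70+0.00j],[(0.74+0j), (-1.36+0j), (-1.24-0j)],[(0.7+0j), (-1.29+0j), (-1.18-0j)]] + [[(1.31+0.6j), 0.90-1.20j, -0.17+1.63j],[0.12+0.89j, 0.94+0.07j, (-0.91+0.46j)],[(0.65-0.62j), -0.49-0.80j, 0.90+0.47j]] + [[1.31-0.60j, (0.9+1.2j), (-0.17-1.63j)], [(0.12-0.89j), 0.94-0.07j, (-0.91-0.46j)], [0.65+0.62j, -0.49+0.80j, (0.9-0.47j)]]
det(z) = -33.12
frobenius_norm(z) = 5.63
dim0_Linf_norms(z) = [2.19, 2.58, 3.06]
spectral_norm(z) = 3.76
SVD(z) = [[-0.73, 0.42, -0.55], [-0.60, 0.01, 0.80], [0.34, 0.91, 0.24]] @ diag([3.755786429936361, 2.9935767010286676, 2.94543151809106]) @ [[-0.40, -0.79, 0.47],[0.92, -0.33, 0.23],[0.03, -0.52, -0.85]]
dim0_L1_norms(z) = [5.18, 5.36, 4.06]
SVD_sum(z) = [[1.09,2.15,-1.29],[0.89,1.76,-1.06],[-0.51,-1.01,0.61]] + [[1.15,  -0.41,  0.28],  [0.04,  -0.01,  0.01],  [2.49,  -0.89,  0.62]] + [[-0.04, 0.84, 1.37], [0.06, -1.24, -2.01], [0.02, -0.37, -0.60]]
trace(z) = 3.33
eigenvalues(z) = [(-2.96+0j), (3.14+1.14j), (3.14-1.14j)]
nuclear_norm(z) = 9.69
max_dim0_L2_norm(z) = 3.47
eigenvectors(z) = [[(0.38+0j), -0.75+0.00j, (-0.75-0j)], [-0.67+0.00j, (-0.25-0.39j), -0.25+0.39j], [(-0.64+0j), (-0.17+0.43j), (-0.17-0.43j)]]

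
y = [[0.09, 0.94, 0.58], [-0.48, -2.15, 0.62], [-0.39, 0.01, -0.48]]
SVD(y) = [[-0.34,  -0.76,  0.55], [0.94,  -0.28,  0.2], [-0.0,  0.59,  0.81]] @ diag([2.4215966188229636, 0.9167788141577282, 0.37866399566995596]) @ [[-0.2, -0.97, 0.16], [-0.18, -0.12, -0.98], [-0.96, 0.22, 0.15]]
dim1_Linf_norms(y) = [0.94, 2.15, 0.48]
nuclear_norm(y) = 3.72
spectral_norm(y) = 2.42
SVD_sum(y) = [[0.17, 0.81, -0.13], [-0.45, -2.20, 0.36], [0.00, 0.01, -0.00]] + [[0.12, 0.09, 0.68], [0.05, 0.03, 0.25], [-0.10, -0.07, -0.52]] + [[-0.2, 0.05, 0.03], [-0.07, 0.02, 0.01], [-0.3, 0.07, 0.05]]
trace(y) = -2.54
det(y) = -0.84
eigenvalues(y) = [(-0.26+0.59j), (-0.26-0.59j), (-2.02+0j)]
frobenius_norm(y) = 2.62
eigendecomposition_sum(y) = [[-0.02+0.37j,0.05+0.17j,0.48+0.15j], [-0.09-0.09j,(-0.06-0.03j),-0.15+0.09j], [-0.21-0.09j,-0.11-0.01j,-0.19+0.25j]] + [[(-0.02-0.37j),(0.05-0.17j),0.48-0.15j], [(-0.09+0.09j),(-0.06+0.03j),(-0.15-0.09j)], [(-0.21+0.09j),(-0.11+0.01j),-0.19-0.25j]] + [[(0.12+0j), 0.85+0.00j, -0.39+0.00j], [-0.29-0.00j, -2.04-0.00j, (0.93-0j)], [(0.03+0j), 0.23+0.00j, -0.10+0.00j]]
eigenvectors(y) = [[(-0.81+0j), (-0.81-0j), (0.38+0j)], [(0.2-0.22j), 0.20+0.22j, -0.92+0.00j], [(0.17-0.48j), 0.17+0.48j, 0.10+0.00j]]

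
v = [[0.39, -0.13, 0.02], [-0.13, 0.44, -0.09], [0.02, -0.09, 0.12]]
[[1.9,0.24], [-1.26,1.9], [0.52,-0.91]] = v @ [[4.4, 2.19], [-0.97, 3.94], [2.87, -5.01]]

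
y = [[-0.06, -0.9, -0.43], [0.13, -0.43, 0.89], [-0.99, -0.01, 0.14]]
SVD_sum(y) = [[-0.52, -0.38, -0.24], [0.12, 0.09, 0.06], [-0.54, -0.39, -0.24]] + [[0.1, 0.03, -0.26], [-0.28, -0.09, 0.78], [-0.16, -0.05, 0.44]] + [[0.37, -0.55, 0.07], [0.29, -0.43, 0.06], [-0.29, 0.43, -0.06]]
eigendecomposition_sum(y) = [[0.37+0.00j,  (-0.23-0j),  -0.42+0.00j], [-0.23-0.00j,  (0.14+0j),  (0.26-0j)], [-0.42-0.00j,  (0.26+0j),  0.49-0.00j]] + [[-0.21+0.23j,-0.34-0.15j,-0.00+0.28j], [(0.18+0.32j),-0.29+0.32j,0.31+0.11j], [-0.28+0.03j,(-0.14-0.3j),(-0.17+0.19j)]] + [[-0.21-0.23j, (-0.34+0.15j), (-0-0.28j)],[0.18-0.32j, -0.29-0.32j, 0.31-0.11j],[-0.28-0.03j, (-0.14+0.3j), -0.17-0.19j]]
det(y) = 1.00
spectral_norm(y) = 1.00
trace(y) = -0.35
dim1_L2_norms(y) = [1.0, 1.0, 1.0]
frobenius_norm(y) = 1.73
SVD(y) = [[-0.69, -0.28, 0.67], [0.16, 0.84, 0.52], [-0.71, 0.47, -0.53]] @ diag([1.0038654977928112, 0.9975990199827547, 0.994610606051755]) @ [[0.76, 0.55, 0.34], [-0.34, -0.11, 0.93], [0.55, -0.83, 0.11]]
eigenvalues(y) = [(1+0j), (-0.67+0.74j), (-0.67-0.74j)]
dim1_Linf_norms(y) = [0.9, 0.89, 0.99]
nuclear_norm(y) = 3.00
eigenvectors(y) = [[-0.61+0.00j, -0.17-0.53j, (-0.17+0.53j)], [0.38+0.00j, -0.65+0.00j, -0.65-0.00j], [(0.7+0j), 0.20-0.46j, 0.20+0.46j]]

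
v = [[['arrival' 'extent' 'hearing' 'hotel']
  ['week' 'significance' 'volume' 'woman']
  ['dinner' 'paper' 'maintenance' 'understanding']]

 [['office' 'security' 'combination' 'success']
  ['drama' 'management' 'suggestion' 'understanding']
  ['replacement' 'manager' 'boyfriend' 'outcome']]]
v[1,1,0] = 'drama'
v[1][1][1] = 'management'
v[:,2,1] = ['paper', 'manager']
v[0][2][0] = 'dinner'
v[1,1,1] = 'management'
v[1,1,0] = 'drama'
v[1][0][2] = 'combination'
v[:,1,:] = [['week', 'significance', 'volume', 'woman'], ['drama', 'management', 'suggestion', 'understanding']]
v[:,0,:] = [['arrival', 'extent', 'hearing', 'hotel'], ['office', 'security', 'combination', 'success']]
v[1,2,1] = 'manager'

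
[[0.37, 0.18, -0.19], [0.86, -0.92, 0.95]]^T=[[0.37, 0.86], [0.18, -0.92], [-0.19, 0.95]]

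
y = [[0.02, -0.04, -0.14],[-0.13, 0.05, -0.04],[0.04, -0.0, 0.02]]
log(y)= [[-2.88, -0.63, -3.33], [-1.75, -3.49, -4.15], [0.86, 0.31, -1.88]]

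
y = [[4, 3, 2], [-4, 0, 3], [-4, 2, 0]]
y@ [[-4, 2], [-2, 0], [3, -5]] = [[-16, -2], [25, -23], [12, -8]]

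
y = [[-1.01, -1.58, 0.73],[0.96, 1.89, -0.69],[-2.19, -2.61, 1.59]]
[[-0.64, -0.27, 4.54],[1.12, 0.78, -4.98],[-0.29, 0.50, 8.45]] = y @ [[-1.69,-1.97,-0.51], [1.33,1.34,-1.72], [-0.33,-0.20,1.79]]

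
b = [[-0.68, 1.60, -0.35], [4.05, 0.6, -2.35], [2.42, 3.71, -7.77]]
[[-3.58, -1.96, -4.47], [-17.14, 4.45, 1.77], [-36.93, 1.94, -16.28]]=b@ [[-2.2,1.03,1.76], [-2.55,-0.86,-1.64], [2.85,-0.34,1.86]]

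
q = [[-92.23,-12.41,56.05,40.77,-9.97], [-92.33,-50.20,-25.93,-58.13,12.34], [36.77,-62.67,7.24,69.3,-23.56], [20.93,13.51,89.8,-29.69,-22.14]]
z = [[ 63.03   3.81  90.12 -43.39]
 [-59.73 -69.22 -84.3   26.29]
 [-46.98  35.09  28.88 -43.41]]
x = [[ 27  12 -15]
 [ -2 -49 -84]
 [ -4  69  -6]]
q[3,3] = -29.69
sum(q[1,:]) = -214.25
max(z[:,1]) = 35.09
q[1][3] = -58.13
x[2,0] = -4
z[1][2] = -84.3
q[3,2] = 89.8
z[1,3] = 26.29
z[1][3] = 26.29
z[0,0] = 63.03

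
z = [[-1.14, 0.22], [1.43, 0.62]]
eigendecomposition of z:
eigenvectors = [[-0.80, -0.11], [0.60, -0.99]]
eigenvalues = [-1.3, 0.78]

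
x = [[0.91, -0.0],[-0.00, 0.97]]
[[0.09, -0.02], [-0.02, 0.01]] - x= [[-0.82, -0.02], [-0.02, -0.96]]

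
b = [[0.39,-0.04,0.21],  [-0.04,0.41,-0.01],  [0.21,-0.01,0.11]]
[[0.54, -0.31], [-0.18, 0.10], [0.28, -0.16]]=b@[[0.55, -0.32],[-0.34, 0.2],[1.47, -0.85]]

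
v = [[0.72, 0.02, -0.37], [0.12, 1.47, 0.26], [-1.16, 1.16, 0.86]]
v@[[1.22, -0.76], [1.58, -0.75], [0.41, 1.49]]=[[0.76,-1.11],[2.58,-0.81],[0.77,1.29]]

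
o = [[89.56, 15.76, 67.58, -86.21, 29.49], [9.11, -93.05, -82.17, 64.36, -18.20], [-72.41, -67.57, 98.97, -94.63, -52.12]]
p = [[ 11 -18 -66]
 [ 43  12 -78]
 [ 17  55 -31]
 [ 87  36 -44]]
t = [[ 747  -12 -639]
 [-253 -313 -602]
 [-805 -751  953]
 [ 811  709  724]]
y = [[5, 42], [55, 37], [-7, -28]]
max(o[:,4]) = 29.49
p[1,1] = 12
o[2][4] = -52.12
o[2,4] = -52.12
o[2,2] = 98.97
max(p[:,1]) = 55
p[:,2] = [-66, -78, -31, -44]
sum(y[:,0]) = 53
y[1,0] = 55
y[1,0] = 55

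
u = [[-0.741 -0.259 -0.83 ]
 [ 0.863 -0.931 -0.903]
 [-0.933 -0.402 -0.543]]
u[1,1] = -0.931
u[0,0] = -0.741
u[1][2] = -0.903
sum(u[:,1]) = -1.592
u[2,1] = -0.402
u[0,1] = -0.259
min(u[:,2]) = -0.903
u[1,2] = -0.903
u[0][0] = -0.741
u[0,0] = -0.741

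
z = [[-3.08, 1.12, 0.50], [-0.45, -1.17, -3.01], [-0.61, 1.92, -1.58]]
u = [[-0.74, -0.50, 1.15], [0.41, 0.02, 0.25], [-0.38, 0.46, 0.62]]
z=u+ [[-2.34, 1.62, -0.65], [-0.86, -1.19, -3.26], [-0.23, 1.46, -2.20]]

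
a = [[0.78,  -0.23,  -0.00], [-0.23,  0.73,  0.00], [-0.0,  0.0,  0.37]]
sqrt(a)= [[0.87, -0.13, 0.00], [-0.13, 0.84, 0.0], [0.0, 0.00, 0.61]]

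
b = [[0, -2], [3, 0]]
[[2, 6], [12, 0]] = b@[[4, 0], [-1, -3]]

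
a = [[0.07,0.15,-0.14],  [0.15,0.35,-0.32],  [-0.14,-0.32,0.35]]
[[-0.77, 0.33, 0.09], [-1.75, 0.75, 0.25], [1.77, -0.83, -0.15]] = a@[[-1.6, -0.67, -2.81], [-1.6, 0.12, 3.04], [2.96, -2.54, 1.23]]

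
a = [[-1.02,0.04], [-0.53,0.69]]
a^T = [[-1.02, -0.53], [0.04, 0.69]]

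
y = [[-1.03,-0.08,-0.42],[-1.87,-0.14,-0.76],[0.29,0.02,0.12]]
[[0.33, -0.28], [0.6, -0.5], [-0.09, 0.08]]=y @ [[-0.27, 0.31],[-0.48, -0.05],[-0.04, -0.09]]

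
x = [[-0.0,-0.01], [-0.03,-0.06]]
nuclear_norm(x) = 0.07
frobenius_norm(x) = 0.07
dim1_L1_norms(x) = [0.01, 0.09]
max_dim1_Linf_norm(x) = 0.06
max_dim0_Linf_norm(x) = 0.06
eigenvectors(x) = [[0.91, 0.15], [-0.42, 0.99]]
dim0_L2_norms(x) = [0.03, 0.06]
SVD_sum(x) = [[-0.0, -0.01], [-0.03, -0.06]] + [[0.0,-0.00], [-0.00,0.00]]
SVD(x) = [[-0.13, -0.99], [-0.99, 0.13]] @ diag([0.06767828935632367, 0.004432736152956099]) @ [[0.44, 0.9], [-0.90, 0.44]]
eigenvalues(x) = [0.0, -0.06]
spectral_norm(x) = 0.07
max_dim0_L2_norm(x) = 0.06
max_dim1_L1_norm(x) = 0.09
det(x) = -0.00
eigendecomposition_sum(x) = [[0.00,-0.00], [-0.0,0.00]] + [[-0.00, -0.01], [-0.03, -0.06]]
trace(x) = -0.06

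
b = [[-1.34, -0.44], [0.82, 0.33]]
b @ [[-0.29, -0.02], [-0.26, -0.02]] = [[0.5, 0.04],[-0.32, -0.02]]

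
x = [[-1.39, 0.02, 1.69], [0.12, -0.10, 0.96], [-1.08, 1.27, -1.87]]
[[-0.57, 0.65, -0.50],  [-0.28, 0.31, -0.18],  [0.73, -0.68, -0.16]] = x @ [[0.07, -0.08, 0.06], [0.22, -0.13, -0.43], [-0.28, 0.32, -0.24]]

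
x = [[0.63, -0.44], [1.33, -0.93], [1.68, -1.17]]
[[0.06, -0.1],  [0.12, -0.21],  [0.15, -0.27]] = x @[[-0.05, -0.20], [-0.2, -0.06]]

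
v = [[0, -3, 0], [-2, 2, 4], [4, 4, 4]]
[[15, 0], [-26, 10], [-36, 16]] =v @ [[0, 1], [-5, 0], [-4, 3]]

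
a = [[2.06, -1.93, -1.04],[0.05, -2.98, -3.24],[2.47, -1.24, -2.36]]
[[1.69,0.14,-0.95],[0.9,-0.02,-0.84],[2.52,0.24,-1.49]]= a @ [[0.73, 0.09, -0.35], [0.09, 0.04, -0.03], [-0.35, -0.03, 0.28]]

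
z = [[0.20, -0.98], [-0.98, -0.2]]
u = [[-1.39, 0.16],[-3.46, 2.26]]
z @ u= [[3.11, -2.18], [2.05, -0.61]]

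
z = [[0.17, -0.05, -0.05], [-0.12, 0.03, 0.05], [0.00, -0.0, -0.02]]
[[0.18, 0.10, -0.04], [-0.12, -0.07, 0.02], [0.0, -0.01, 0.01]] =z @ [[0.66, 0.67, -0.59], [-1.08, -0.28, -0.43], [-0.18, 0.47, -0.71]]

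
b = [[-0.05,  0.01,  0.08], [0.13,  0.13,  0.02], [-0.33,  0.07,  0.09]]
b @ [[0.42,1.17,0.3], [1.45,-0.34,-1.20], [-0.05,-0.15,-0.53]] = [[-0.01, -0.07, -0.07], [0.24, 0.10, -0.13], [-0.04, -0.42, -0.23]]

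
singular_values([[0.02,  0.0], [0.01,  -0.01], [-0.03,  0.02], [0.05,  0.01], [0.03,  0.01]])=[0.07, 0.03]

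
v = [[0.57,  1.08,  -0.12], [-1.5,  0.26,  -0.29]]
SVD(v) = [[-0.42, 0.91],[0.91, 0.42]] @ diag([1.629380899649886, 1.1191594541691219]) @ [[-0.98, -0.14, -0.13], [-0.11, 0.97, -0.21]]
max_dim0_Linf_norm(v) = 1.5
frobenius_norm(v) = 1.98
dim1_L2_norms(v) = [1.23, 1.55]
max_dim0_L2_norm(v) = 1.6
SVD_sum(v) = [[0.68, 0.09, 0.09], [-1.45, -0.20, -0.19]] + [[-0.11, 0.99, -0.21], [-0.05, 0.46, -0.10]]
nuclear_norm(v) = 2.75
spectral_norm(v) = 1.63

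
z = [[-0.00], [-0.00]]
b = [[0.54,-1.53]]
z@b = [[0.00, 0.0],[0.00, 0.00]]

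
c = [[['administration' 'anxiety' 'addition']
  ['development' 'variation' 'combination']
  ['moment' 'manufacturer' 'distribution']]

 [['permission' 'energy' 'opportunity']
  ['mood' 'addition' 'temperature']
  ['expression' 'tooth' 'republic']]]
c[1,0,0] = 'permission'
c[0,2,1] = 'manufacturer'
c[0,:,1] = ['anxiety', 'variation', 'manufacturer']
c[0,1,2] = 'combination'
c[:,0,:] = [['administration', 'anxiety', 'addition'], ['permission', 'energy', 'opportunity']]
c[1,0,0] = 'permission'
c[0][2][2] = 'distribution'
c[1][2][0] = 'expression'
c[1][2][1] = 'tooth'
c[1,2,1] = 'tooth'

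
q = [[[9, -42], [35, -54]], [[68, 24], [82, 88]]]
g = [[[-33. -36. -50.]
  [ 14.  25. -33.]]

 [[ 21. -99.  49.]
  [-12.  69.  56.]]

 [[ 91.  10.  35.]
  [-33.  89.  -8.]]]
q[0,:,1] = [-42, -54]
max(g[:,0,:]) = 91.0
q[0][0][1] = -42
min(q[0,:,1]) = -54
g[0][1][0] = 14.0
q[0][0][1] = -42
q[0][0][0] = 9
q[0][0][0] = 9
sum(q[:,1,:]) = 151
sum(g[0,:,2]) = -83.0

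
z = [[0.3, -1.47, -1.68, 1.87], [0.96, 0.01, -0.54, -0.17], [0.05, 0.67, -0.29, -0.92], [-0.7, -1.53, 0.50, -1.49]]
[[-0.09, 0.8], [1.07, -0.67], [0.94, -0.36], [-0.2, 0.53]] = z @ [[0.6, -0.74], [0.22, -0.26], [-0.71, -0.15], [-0.61, 0.21]]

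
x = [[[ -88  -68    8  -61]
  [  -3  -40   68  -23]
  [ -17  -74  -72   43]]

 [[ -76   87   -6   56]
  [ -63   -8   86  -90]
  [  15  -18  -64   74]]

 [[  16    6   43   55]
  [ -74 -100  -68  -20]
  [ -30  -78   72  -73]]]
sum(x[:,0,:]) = -28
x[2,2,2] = 72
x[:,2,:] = [[-17, -74, -72, 43], [15, -18, -64, 74], [-30, -78, 72, -73]]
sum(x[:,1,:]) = -335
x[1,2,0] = 15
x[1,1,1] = -8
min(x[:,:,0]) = -88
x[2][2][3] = -73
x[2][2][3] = -73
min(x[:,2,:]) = -78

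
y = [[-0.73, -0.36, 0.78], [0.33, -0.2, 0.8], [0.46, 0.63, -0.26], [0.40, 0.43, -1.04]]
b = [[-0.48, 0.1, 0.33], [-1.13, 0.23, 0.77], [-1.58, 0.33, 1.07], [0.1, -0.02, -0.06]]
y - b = [[-0.25,-0.46,0.45], [1.46,-0.43,0.03], [2.04,0.3,-1.33], [0.30,0.45,-0.98]]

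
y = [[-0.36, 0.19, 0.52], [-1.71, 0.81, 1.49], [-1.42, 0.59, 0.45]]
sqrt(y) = [[0.81,-0.20,0.63], [0.80,-0.01,1.74], [-1.35,0.56,0.57]]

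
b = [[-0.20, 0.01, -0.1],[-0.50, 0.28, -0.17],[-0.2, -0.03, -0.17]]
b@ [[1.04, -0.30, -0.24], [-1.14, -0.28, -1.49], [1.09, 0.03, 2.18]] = [[-0.33, 0.05, -0.18],[-1.02, 0.07, -0.67],[-0.36, 0.06, -0.28]]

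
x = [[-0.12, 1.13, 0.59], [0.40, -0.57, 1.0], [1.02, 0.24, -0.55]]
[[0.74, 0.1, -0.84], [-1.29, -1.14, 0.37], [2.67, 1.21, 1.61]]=x @ [[1.67, 0.51, 1.44], [1.43, 0.65, -0.37], [-1.14, -0.97, -0.42]]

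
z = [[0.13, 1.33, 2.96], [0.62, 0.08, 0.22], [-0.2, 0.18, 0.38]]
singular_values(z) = [3.28, 0.65, 0.0]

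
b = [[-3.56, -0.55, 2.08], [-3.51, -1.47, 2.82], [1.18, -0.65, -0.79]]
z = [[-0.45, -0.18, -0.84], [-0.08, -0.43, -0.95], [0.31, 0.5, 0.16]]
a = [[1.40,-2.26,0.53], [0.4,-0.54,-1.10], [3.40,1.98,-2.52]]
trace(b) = -5.82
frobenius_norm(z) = 1.55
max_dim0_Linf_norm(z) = 0.95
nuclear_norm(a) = 8.44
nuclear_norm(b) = 7.88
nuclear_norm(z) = 2.22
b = z @ a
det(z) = -0.21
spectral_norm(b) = 6.38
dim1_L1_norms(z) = [1.47, 1.46, 0.97]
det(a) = 12.52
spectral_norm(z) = 1.45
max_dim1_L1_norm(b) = 7.8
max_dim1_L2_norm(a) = 4.67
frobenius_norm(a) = 5.55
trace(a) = -1.66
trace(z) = -0.72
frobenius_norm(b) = 6.49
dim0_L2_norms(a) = [3.7, 3.05, 2.8]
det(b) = -2.61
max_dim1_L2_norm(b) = 4.74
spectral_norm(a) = 4.73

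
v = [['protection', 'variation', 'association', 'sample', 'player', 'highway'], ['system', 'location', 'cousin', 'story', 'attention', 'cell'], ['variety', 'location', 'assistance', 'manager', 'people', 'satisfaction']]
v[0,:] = ['protection', 'variation', 'association', 'sample', 'player', 'highway']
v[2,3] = 'manager'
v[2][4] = 'people'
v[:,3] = ['sample', 'story', 'manager']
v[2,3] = 'manager'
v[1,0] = 'system'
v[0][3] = 'sample'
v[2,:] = ['variety', 'location', 'assistance', 'manager', 'people', 'satisfaction']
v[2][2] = 'assistance'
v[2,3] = 'manager'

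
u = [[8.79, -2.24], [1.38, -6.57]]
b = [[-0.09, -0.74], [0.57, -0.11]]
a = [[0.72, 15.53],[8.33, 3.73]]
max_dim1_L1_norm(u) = 11.03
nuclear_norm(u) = 15.38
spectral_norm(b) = 0.75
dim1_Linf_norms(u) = [8.79, 6.57]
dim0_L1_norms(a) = [9.05, 19.26]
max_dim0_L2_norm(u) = 8.9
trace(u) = 2.22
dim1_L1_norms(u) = [11.03, 7.95]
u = a @ b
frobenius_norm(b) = 0.94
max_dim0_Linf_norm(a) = 15.53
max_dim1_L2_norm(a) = 15.55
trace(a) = 4.45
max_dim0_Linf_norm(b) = 0.74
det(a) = -126.68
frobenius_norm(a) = 18.03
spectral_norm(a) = 16.26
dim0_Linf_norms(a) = [8.33, 15.53]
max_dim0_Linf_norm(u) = 8.79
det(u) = -54.66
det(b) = 0.43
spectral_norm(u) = 9.82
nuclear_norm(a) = 24.05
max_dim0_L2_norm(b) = 0.75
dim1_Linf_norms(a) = [15.53, 8.33]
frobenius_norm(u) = 11.28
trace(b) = -0.20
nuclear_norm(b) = 1.33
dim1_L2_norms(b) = [0.75, 0.58]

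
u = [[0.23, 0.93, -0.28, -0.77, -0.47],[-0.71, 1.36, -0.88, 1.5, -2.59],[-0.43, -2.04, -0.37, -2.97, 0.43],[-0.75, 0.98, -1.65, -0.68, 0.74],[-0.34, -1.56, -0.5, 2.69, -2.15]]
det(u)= 25.204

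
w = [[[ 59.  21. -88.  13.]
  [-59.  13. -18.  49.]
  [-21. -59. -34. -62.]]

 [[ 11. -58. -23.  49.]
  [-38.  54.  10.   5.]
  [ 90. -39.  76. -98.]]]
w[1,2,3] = -98.0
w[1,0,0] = 11.0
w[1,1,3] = 5.0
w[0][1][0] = -59.0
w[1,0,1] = -58.0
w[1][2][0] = 90.0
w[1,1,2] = 10.0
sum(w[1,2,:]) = 29.0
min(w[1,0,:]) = -58.0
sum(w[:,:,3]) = -44.0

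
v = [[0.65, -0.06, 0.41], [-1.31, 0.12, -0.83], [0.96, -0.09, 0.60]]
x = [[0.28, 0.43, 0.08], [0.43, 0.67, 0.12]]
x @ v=[[-0.3, 0.03, -0.19], [-0.48, 0.04, -0.31]]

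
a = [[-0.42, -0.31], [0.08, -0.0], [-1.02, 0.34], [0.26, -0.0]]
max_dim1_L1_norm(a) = 1.36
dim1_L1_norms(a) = [0.73, 0.08, 1.36, 0.26]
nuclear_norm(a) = 1.57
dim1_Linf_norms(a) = [0.42, 0.08, 1.02, 0.26]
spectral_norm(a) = 1.15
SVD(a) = [[-0.31, -0.93], [0.07, 0.04], [-0.92, 0.34], [0.22, 0.12]] @ diag([1.1544060248087076, 0.41212465333362114]) @ [[0.98, -0.19], [0.19, 0.98]]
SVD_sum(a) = [[-0.35, 0.07], [0.08, -0.01], [-1.05, 0.2], [0.25, -0.05]] + [[-0.07,-0.38], [0.00,0.01], [0.03,0.14], [0.01,0.05]]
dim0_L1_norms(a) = [1.78, 0.65]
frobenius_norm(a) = 1.23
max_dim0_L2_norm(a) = 1.14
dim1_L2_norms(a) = [0.52, 0.08, 1.08, 0.26]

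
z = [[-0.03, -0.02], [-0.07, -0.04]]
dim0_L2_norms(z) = [0.08, 0.04]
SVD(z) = [[-0.41, -0.91], [-0.91, 0.41]] @ diag([0.08828855202590022, 0.0022652993554739638]) @ [[0.86,0.51], [-0.51,0.86]]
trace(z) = -0.07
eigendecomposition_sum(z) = [[0.00, -0.00], [-0.00, 0.00]] + [[-0.03,-0.02], [-0.07,-0.04]]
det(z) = -0.00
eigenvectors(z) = [[0.52, 0.42], [-0.85, 0.91]]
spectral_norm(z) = 0.09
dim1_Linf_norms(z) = [0.03, 0.07]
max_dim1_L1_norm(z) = 0.11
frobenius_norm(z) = 0.09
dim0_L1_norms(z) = [0.1, 0.06]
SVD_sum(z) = [[-0.03, -0.02], [-0.07, -0.04]] + [[0.00, -0.0], [-0.00, 0.0]]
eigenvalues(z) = [0.0, -0.07]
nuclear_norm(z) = 0.09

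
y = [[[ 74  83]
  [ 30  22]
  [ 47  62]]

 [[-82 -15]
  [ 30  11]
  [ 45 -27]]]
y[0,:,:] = [[74, 83], [30, 22], [47, 62]]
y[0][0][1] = 83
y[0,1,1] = 22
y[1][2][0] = 45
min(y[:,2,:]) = -27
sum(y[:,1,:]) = 93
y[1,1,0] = 30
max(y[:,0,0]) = 74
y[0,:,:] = [[74, 83], [30, 22], [47, 62]]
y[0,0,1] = 83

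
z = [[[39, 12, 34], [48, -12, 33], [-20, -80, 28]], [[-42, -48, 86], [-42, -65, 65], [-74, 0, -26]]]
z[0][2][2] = 28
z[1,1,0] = -42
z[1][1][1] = -65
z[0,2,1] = -80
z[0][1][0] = 48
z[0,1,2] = 33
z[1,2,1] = 0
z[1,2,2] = -26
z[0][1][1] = -12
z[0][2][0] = -20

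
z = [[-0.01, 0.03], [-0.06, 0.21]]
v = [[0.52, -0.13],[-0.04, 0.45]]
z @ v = [[-0.01,0.01], [-0.04,0.1]]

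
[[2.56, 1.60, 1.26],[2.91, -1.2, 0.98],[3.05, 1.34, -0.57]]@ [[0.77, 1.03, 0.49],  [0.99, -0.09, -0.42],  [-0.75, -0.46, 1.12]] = [[2.61, 1.91, 1.99], [0.32, 2.65, 3.03], [4.10, 3.28, 0.29]]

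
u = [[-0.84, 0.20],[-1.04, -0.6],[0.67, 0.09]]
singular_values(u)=[1.54, 0.52]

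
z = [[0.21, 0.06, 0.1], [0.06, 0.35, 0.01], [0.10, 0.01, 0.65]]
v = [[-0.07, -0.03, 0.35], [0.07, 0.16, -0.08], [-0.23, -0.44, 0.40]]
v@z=[[0.02, -0.01, 0.22], [0.02, 0.06, -0.04], [-0.03, -0.16, 0.23]]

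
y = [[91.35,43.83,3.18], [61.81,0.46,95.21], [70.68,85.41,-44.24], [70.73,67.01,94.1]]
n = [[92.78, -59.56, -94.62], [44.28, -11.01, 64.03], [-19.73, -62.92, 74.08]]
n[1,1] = -11.01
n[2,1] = -62.92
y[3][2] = 94.1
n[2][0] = -19.73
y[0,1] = 43.83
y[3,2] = 94.1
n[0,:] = [92.78, -59.56, -94.62]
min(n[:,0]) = -19.73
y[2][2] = -44.24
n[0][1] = -59.56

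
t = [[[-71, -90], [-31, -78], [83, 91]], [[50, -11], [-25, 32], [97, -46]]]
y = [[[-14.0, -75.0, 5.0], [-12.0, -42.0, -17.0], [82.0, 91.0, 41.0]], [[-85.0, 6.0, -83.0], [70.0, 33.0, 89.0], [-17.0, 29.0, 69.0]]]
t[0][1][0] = -31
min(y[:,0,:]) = -85.0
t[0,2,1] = 91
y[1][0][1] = 6.0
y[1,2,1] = 29.0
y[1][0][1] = 6.0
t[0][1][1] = -78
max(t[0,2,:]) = 91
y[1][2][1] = 29.0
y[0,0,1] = -75.0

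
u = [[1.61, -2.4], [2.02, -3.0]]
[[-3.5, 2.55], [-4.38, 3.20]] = u@[[0.06, 1.51], [1.50, -0.05]]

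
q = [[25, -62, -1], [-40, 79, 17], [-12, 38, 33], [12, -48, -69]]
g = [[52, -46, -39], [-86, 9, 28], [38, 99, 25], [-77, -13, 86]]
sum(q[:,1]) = 7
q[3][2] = -69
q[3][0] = 12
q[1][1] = 79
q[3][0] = 12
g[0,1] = -46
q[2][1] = 38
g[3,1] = -13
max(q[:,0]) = 25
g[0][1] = -46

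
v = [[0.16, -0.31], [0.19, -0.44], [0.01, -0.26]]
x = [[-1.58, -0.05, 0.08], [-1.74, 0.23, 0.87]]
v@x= [[0.29, -0.08, -0.26], [0.47, -0.11, -0.37], [0.44, -0.06, -0.23]]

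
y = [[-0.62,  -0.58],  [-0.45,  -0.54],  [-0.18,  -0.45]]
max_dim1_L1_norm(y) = 1.2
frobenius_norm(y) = 1.20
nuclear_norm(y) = 1.37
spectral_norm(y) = 1.19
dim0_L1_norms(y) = [1.25, 1.57]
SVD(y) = [[-0.71,  0.51],[-0.59,  -0.05],[-0.39,  -0.86]] @ diag([1.1902135363887762, 0.1821859978069761]) @ [[0.65, 0.76], [-0.76, 0.65]]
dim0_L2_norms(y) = [0.79, 0.91]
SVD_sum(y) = [[-0.55,-0.64], [-0.46,-0.53], [-0.3,-0.35]] + [[-0.07, 0.06], [0.01, -0.01], [0.12, -0.1]]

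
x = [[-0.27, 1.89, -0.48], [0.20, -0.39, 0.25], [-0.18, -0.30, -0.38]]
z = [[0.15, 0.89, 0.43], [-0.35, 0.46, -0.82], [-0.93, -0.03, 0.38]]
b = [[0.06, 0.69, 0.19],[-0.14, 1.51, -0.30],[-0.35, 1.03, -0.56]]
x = z @ b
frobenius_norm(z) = 1.74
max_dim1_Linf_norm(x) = 1.89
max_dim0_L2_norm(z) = 1.0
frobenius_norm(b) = 2.10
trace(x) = -1.04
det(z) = 1.01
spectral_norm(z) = 1.01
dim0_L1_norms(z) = [1.43, 1.38, 1.63]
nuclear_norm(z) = 3.01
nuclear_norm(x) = 2.61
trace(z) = 0.99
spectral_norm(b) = 2.03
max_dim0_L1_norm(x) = 2.58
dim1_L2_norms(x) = [1.97, 0.5, 0.52]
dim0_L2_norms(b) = [0.38, 1.95, 0.66]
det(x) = 0.06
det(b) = 0.06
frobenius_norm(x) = 2.10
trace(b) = 1.01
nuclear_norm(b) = 2.61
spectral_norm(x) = 2.03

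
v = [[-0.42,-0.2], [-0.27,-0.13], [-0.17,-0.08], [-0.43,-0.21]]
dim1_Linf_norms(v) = [0.42, 0.27, 0.17, 0.43]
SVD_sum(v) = [[-0.42, -0.20], [-0.27, -0.13], [-0.17, -0.08], [-0.43, -0.21]] + [[-0.00, 0.0],[-0.00, 0.00],[-0.00, 0.0],[0.0, -0.00]]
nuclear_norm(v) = 0.76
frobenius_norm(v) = 0.76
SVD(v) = [[-0.62,0.54], [-0.4,0.0], [-0.25,0.45], [-0.63,-0.71]] @ diag([0.7553052906238182, 0.00373067764214099]) @ [[0.9,0.43], [-0.43,0.90]]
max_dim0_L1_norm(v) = 1.29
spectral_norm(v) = 0.76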